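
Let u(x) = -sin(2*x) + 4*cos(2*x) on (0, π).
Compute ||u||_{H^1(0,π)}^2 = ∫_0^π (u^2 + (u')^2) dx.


||u||_{H^1(0,π)}^2 = 85*π/2

u'(x) = -8*sin(2*x) - 2*cos(2*x).
Expand u² and (u')² and integrate term by term on (0, π), using: for integers n ≥ 1, ∫_0^π sin²(nx) dx = ∫_0^π cos²(nx) dx = π/2; for n ≠ n', ∫_0^π sin(nx)sin(n'x) dx = ∫_0^π cos(nx)cos(n'x) dx = 0; and by product-to-sum, ∫_0^π sin(nx)cos(n'x) dx = ½∫_0^π [sin((n+n')x) + sin((n−n')x)] dx, which is 0 when n+n' is even and 2n/(n²−n'²) when n+n' is odd (it need not vanish on (0, π)).
  u² squared terms: (-1)²·∫sin(2x)² dx = 1·π/2 = π/2;  (4)²·∫cos(2x)² dx = 16·π/2 = 8*π.
  u² cross terms: 2·(-1)·(4)·∫sin(2x)·cos(2x) dx = -8·(0) = 0.
  So ∫_0^π u² dx = π/2 + 8*π + 0 = 17*π/2.
  (u')² squared terms: (-8)²·∫sin(2x)² dx = 64·π/2 = 32*π;  (-2)²·∫cos(2x)² dx = 4·π/2 = 2*π.
  (u')² cross terms: 2·(-8)·(-2)·∫sin(2x)·cos(2x) dx = 32·(0) = 0.
  So ∫_0^π (u')² dx = 32*π + 2*π + 0 = 34*π.
||u||_{H^1}^2 = (17*π/2) + (34*π) = 85*π/2.


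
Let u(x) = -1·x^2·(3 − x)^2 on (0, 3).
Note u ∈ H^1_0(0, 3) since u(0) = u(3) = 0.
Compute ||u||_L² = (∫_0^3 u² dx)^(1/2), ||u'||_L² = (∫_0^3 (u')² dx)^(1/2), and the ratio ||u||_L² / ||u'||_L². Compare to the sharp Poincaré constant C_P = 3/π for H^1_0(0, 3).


||u||_L² / ||u'||_L² = sqrt(3)/2 < C_P = 3/π.

u(x) = -1·x^2·(3 − x)^2, so u'(x) = 2*x*(x*(3 - x) - (x - 3)^2).
u(x) = -1·x^2·(3 − x)^2 vanishes at x = 0 and x = 3, so u ∈ H^1_0(0, 3). Differentiate via the product rule and integrate the resulting polynomials term by term.
  ∫_0^3 u² dx = ∫_0^3 (x^8 - 12*x^7 + 54*x^6 - 108*x^5 + 81*x^4) dx. Term by term:
    ∫_0^3 x^8 dx = 2187;  ∫_0^3 -12*x^7 dx = -19683/2;  ∫_0^3 54*x^6 dx = 118098/7;
    ∫_0^3 -108*x^5 dx = -13122;  ∫_0^3 81*x^4 dx = 19683/5.
  Sum: 2187 − 19683/2 + 118098/7 − 13122 + 19683/5 = 2187/70.
  ∫_0^3 (u')² dx = ∫_0^3 (16*x^6 - 144*x^5 + 468*x^4 - 648*x^3 + 324*x^2) dx. Term by term:
    ∫_0^3 16*x^6 dx = 34992/7;  ∫_0^3 -144*x^5 dx = -17496;  ∫_0^3 468*x^4 dx = 113724/5;
    ∫_0^3 -648*x^3 dx = -13122;  ∫_0^3 324*x^2 dx = 2916.
  Sum: 34992/7 − 17496 + 113724/5 − 13122 + 2916 = 1458/35.
∫_0^3 u² dx = 2187/70, so ||u||_L² = 27*sqrt(210)/70.
∫_0^3 (u')² dx = 1458/35, so ||u'||_L² = 27*sqrt(70)/35.
Ratio ||u||_L² / ||u'||_L² = sqrt(3)/2.
Sharp Poincaré constant on H^1_0(0, 3) is C_P = L/π = 3/π, achieved by sin(π/3·x).
A polynomial bump cannot attain the sharp Poincaré constant (only the first sine eigenfunction does), so the ratio is strictly less than C_P, consistent with ||u||_L² ≤ C_P ||u'||_L².


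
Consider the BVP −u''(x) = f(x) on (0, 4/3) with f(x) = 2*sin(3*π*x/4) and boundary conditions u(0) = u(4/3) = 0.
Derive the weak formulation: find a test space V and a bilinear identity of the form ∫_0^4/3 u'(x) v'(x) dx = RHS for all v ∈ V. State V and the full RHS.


V = H^1_0(0, 4/3) (so v(0) = v(4/3) = 0); weak form: ∫_0^4/3 u'v' dx = ∫_0^4/3 (2*sin(3*π*x/4)) v dx for all v ∈ V.

Multiply both sides by a test function v and integrate from 0 to 4/3:
  ∫_0^4/3 −u''(x) v(x) dx = ∫_0^4/3 f(x) v(x) dx.
Integrate the LHS by parts once:
  ∫_0^4/3 −u'' v dx = −[u'(x) v(x)]_0^4/3 + ∫_0^4/3 u'(x) v'(x) dx.
Thus ∫_0^4/3 u'(x) v'(x) dx = ∫_0^4/3 f(x) v(x) dx + [u'(x) v(x)]_0^4/3.
Choose V so that boundary terms are either known or forced to vanish.
u is Dirichlet: u(0) = u(4/3) = 0. Let V = H^1_0(0, 4/3); then v(0) = v(4/3) = 0, and [u' v]_0^4/3 = 0.
Weak formulation: find u (satisfying any essential BC) such that ∫_0^4/3 u'(x) v'(x) dx = ∫_0^4/3 f v dx for all v ∈ V.
Substituting f(x) = 2*sin(3*π*x/4), the right-hand side is ∫_0^4/3 (2*sin(3*π*x/4)) v dx.


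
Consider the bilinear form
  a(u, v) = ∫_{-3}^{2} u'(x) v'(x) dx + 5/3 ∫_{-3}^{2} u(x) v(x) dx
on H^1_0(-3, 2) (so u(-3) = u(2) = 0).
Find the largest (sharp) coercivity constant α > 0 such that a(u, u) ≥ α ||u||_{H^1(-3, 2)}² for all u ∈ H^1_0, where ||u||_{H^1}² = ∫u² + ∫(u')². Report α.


α = 1

Coercivity of a(·,·) on H^1_0(-3, 2) means a(u, u) ≥ α ||u||_{H^1}² for every u ∈ H^1_0.
The interval has length L = 5, and Poincaré/coercivity depend only on L. Here a(u, u) = ∫(u')² + (5/3)·∫u².
Here c = 5/3 ≥ 1, so a(u,u) = ∫(u')² + c∫u² ≥ ∫(u')² + ∫u² = ||u||_{H^1}², i.e. α = 1 works. No larger α is possible: a(u,u) ≥ α||u||_{H^1}² means (1−α)∫(u')² ≥ (α−c)∫u², and for the modes u_n = sin(nπ(x−x₀)/L) (x₀ the left endpoint) one has ∫u_n²/∫(u_n')² = (L/(nπ))² → 0, so a(u_n,u_n)/||u_n||_{H^1}² → 1. Hence the optimal constant is α = 1.
Therefore α = 1.


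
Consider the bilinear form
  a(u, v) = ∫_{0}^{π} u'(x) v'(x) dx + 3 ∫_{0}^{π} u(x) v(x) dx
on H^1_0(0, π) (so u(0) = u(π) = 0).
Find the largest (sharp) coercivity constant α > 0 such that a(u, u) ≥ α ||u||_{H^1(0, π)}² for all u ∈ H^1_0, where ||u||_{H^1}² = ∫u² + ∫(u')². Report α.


α = 1

Coercivity of a(·,·) on H^1_0(0, π) means a(u, u) ≥ α ||u||_{H^1}² for every u ∈ H^1_0.
The interval has length L = π, and Poincaré/coercivity depend only on L. Here a(u, u) = ∫(u')² + (3)·∫u².
Here c = 3 ≥ 1, so a(u,u) = ∫(u')² + c∫u² ≥ ∫(u')² + ∫u² = ||u||_{H^1}², i.e. α = 1 works. No larger α is possible: a(u,u) ≥ α||u||_{H^1}² means (1−α)∫(u')² ≥ (α−c)∫u², and for the modes u_n = sin(nπ(x−x₀)/L) (x₀ the left endpoint) one has ∫u_n²/∫(u_n')² = (L/(nπ))² → 0, so a(u_n,u_n)/||u_n||_{H^1}² → 1. Hence the optimal constant is α = 1.
Therefore α = 1.


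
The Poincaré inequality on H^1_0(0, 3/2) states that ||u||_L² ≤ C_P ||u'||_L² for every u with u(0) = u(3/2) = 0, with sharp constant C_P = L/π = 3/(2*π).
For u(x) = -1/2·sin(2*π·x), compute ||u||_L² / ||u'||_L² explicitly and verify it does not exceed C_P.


||u||_L² / ||u'||_L² = 1/(2*π) < C_P = 3/(2*π).

u(x) = -1/2·sin(2*π·x), so u'(x) = -π*cos(2*π*x).
Writing u(x) = A·sin(kπx/L) with A = -1/2 and k = 3, use ∫_0^L sin²(kπx/L) dx = L/2 and ∫_0^L cos²(kπx/L) dx = L/2.
u² = 1/4·sin²(2*π·x) and (u')² = π^2·cos²(2*π·x), and each of sin², cos² integrates to L/2 = 3/4 over (0, 3/2).
∫_0^3/2 u² dx = 3/16, so ||u||_L² = sqrt(3)/4.
∫_0^3/2 (u')² dx = 3*π^2/4, so ||u'||_L² = sqrt(3)*π/2.
Ratio ||u||_L² / ||u'||_L² = 1/(2*π).
Sharp Poincaré constant on H^1_0(0, 3/2) is C_P = L/π = 3/(2*π), achieved by sin(2*π/3·x).
This is the k = 3 harmonic; the ratio L/(kπ) is strictly less than C_P = L/π, consistent with the sharp inequality ||u||_L² ≤ C_P ||u'||_L².


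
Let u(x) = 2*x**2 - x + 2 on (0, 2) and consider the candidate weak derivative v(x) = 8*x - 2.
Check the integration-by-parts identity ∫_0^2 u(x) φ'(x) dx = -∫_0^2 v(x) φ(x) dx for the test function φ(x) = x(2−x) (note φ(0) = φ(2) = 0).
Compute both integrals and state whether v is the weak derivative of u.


LHS = -4, RHS = -8. No, v is not the weak derivative of u.

u(x) = 2*x**2 - x + 2, classical derivative u'(x) = 4*x - 1.
φ(x) = x(2−x), so φ'(x) = 2 - 2*x.
Note φ(0) = φ(2) = 0, so the boundary term u·φ vanishes.
LHS = ∫_0^2 u(x) φ'(x) dx = ∫_0^2 (-4*x^3 + 6*x^2 - 6*x + 4) dx. Term by term:
  ∫_0^2 -4*x^3 dx = -16;  ∫_0^2 6*x^2 dx = 16;  ∫_0^2 -6*x dx = -12;
  ∫_0^2 4 dx = 8.
Sum: -16 + 16 − 12 + 8 = -4.
So LHS = -4.
∫_0^2 v(x) φ(x) dx = ∫_0^2 (-8*x^3 + 18*x^2 - 4*x) dx. Term by term:
  ∫_0^2 -8*x^3 dx = -32;  ∫_0^2 18*x^2 dx = 48;  ∫_0^2 -4*x dx = -8.
Sum: -32 + 48 − 8 = 8.
So RHS = -∫_0^2 v(x) φ(x) dx = -8.
LHS − RHS = 4 ≠ 0, so the identity fails.
(For a valid weak derivative the identity must hold for EVERY test function, in particular this one. The failure shows v is NOT the weak derivative of u.)
Correct weak derivative would be u'(x) = 4*x - 1.


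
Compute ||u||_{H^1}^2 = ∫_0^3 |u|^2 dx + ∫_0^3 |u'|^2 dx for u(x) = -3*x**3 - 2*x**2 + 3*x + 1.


||u||_{H^1}^2 = 579009/70

The H^1 norm (squared) on an interval (0, L) is
  ||u||_{H^1}^2 = ∫_0^L u(x)^2 dx + ∫_0^L u'(x)^2 dx.
Compute u'(x) = -9*x**2 - 4*x + 3.
Then u(x)^2 = 9*x**6 + 12*x**5 - 14*x**4 - 18*x**3 + 5*x**2 + 6*x + 1 and u'(x)^2 = 81*x**4 + 72*x**3 - 38*x**2 - 24*x + 9.
Integrate each monomial from 0 to 3 using ∫_0^3 c·x^n dx = c·3^(n+1)/(n+1):
  ∫_0^3 u(x)^2 dx = ∫_0^3 (9*x^6 + 12*x^5 - 14*x^4 - 18*x^3 + 5*x^2 + 6*x + 1) dx. Term by term:
    ∫_0^3 9*x^6 dx = 19683/7;  ∫_0^3 12*x^5 dx = 1458;  ∫_0^3 -14*x^4 dx = -3402/5;
    ∫_0^3 -18*x^3 dx = -729/2;  ∫_0^3 5*x^2 dx = 45;  ∫_0^3 6*x dx = 27;
    ∫_0^3 1 dx = 3.
  Sum: 19683/7 + 1458 − 3402/5 − 729/2 + 45 + 27 + 3 = 230997/70.
  ∫_0^3 u'(x)^2 dx = ∫_0^3 (81*x^4 + 72*x^3 - 38*x^2 - 24*x + 9) dx. Term by term:
    ∫_0^3 81*x^4 dx = 19683/5;  ∫_0^3 72*x^3 dx = 1458;  ∫_0^3 -38*x^2 dx = -342;
    ∫_0^3 -24*x dx = -108;  ∫_0^3 9 dx = 27.
  Sum: 19683/5 + 1458 − 342 − 108 + 27 = 24858/5.
Adding: ||u||_{H^1}^2 = 230997/70 + 24858/5 = 579009/70.


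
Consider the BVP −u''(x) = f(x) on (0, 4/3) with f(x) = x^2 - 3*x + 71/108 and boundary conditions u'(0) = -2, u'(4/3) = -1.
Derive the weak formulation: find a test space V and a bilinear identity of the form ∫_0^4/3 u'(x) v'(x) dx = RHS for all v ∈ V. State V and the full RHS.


V = H^1(0, 4/3) (v unrestricted at boundary; u is determined up to an additive constant); weak form: ∫_0^4/3 u'v' dx = ∫_0^4/3 (x^2 - 3*x + 71/108) v dx − v(4/3) + 2·v(0) for all v ∈ V.

Multiply both sides by a test function v and integrate from 0 to 4/3:
  ∫_0^4/3 −u''(x) v(x) dx = ∫_0^4/3 f(x) v(x) dx.
Integrate the LHS by parts once:
  ∫_0^4/3 −u'' v dx = −[u'(x) v(x)]_0^4/3 + ∫_0^4/3 u'(x) v'(x) dx.
Thus ∫_0^4/3 u'(x) v'(x) dx = ∫_0^4/3 f(x) v(x) dx + [u'(x) v(x)]_0^4/3.
Choose V so that boundary terms are either known or forced to vanish.
u has inhomogeneous Neumann u'(0) = -2, u'(4/3) = -1. [u' v]_0^4/3 = (-1)·v(4/3) − (-2)·v(0) = − v(4/3) + 2·v(0). Take V = H^1(0, 4/3); boundary term becomes part of RHS.
Weak formulation: find u (satisfying any essential BC) such that ∫_0^4/3 u'(x) v'(x) dx = ∫_0^4/3 f v dx − v(4/3) + 2·v(0) for all v ∈ V (Neumann data are natural BCs: they enter the RHS as boundary terms).
Substituting f(x) = x^2 - 3*x + 71/108, the right-hand side is ∫_0^4/3 (x^2 - 3*x + 71/108) v dx − v(4/3) + 2·v(0).
Compatibility check (pure Neumann): taking v ≡ 1 ∈ V gives 0 = ∫_0^4/3 f dx + (-1) − (-2), i.e. ∫_0^4/3 f dx must equal u'(0) − u'(4/3) = -1. Indeed ∫_0^4/3 (x^2 - 3*x + 71/108) dx = -1, so the data are compatible. The solution is then unique only up to an additive constant (fix it e.g. by requiring ∫_0^4/3 u dx = 0).


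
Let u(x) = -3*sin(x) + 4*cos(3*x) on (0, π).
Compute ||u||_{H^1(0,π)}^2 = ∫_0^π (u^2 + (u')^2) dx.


||u||_{H^1(0,π)}^2 = 89*π

u'(x) = -12*sin(3*x) - 3*cos(x).
Expand u² and (u')² and integrate term by term on (0, π), using: for integers n ≥ 1, ∫_0^π sin²(nx) dx = ∫_0^π cos²(nx) dx = π/2; for n ≠ n', ∫_0^π sin(nx)sin(n'x) dx = ∫_0^π cos(nx)cos(n'x) dx = 0; and by product-to-sum, ∫_0^π sin(nx)cos(n'x) dx = ½∫_0^π [sin((n+n')x) + sin((n−n')x)] dx, which is 0 when n+n' is even and 2n/(n²−n'²) when n+n' is odd (it need not vanish on (0, π)).
  u² squared terms: (-3)²·∫sin(x)² dx = 9·π/2 = 9*π/2;  (4)²·∫cos(3x)² dx = 16·π/2 = 8*π.
  u² cross terms: 2·(-3)·(4)·∫sin(x)·cos(3x) dx = -24·(0) = 0.
  So ∫_0^π u² dx = 9*π/2 + 8*π + 0 = 25*π/2.
  (u')² squared terms: (-12)²·∫sin(3x)² dx = 144·π/2 = 72*π;  (-3)²·∫cos(x)² dx = 9·π/2 = 9*π/2.
  (u')² cross terms: 2·(-12)·(-3)·∫sin(3x)·cos(x) dx = 72·(0) = 0.
  So ∫_0^π (u')² dx = 72*π + 9*π/2 + 0 = 153*π/2.
||u||_{H^1}^2 = (25*π/2) + (153*π/2) = 89*π.


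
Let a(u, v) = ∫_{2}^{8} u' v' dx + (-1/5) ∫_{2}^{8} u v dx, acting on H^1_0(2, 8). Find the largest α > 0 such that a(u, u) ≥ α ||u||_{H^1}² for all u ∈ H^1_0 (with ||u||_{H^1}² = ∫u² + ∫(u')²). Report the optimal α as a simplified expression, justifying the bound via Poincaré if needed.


α = (-36/5 + π^2)/(π^2 + 36)

Coercivity of a(·,·) on H^1_0(2, 8) means a(u, u) ≥ α ||u||_{H^1}² for every u ∈ H^1_0.
The interval has length L = 6, and Poincaré/coercivity depend only on L. Here a(u, u) = ∫(u')² + (-1/5)·∫u².
Here c = -1/5 < 0 with |c| < (π/L)² = π^2/36, so coercivity still holds. The condition a(u,u) ≥ α||u||_{H^1}² reads (1−α)∫(u')² ≥ (α−c)∫u². Any admissible α is ≤ 1 (rapidly oscillating u have ∫u²/∫(u')² → 0), and α = 1 would force 0 ≥ (1−c)∫u², impossible since c < 1; so 1−α > 0. By the sharp Poincaré inequality on H^1_0 of an interval of length L, ∫(u')² ≥ (π/L)²∫u² with equality for the first sine mode sin(π(x−x₀)/L) (x₀ the left endpoint), so the inequality holds for all u iff (1−α)(π/L)² ≥ α − c, i.e. α ≤ ((π/L)² + c)/((π/L)² + 1) = (1 + c(L/π)²)/(1 + (L/π)²). (Direct route, valid since c ≤ 0: Poincaré gives c∫u² ≥ c(L/π)²∫(u')², so a(u,u) ≥ (1 + c(L/π)²)∫(u')², while ||u||_{H^1}² ≤ (1 + (L/π)²)∫(u')²; dividing yields the same α.) With (π/L)² = π^2/36 and c = -1/5, the largest admissible constant is α = ((π/L)² + c)/((π/L)² + 1).
Simplifying, α = (-36/5 + π^2)/(π^2 + 36).


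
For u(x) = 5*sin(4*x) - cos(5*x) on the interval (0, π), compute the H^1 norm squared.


||u||_{H^1(0,π)}^2 = 2080/9 + 451*π/2

u'(x) = 5*sin(5*x) + 20*cos(4*x).
Expand u² and (u')² and integrate term by term on (0, π), using: for integers n ≥ 1, ∫_0^π sin²(nx) dx = ∫_0^π cos²(nx) dx = π/2; for n ≠ n', ∫_0^π sin(nx)sin(n'x) dx = ∫_0^π cos(nx)cos(n'x) dx = 0; and by product-to-sum, ∫_0^π sin(nx)cos(n'x) dx = ½∫_0^π [sin((n+n')x) + sin((n−n')x)] dx, which is 0 when n+n' is even and 2n/(n²−n'²) when n+n' is odd (it need not vanish on (0, π)).
  u² squared terms: (-1)²·∫cos(5x)² dx = 1·π/2 = π/2;  (5)²·∫sin(4x)² dx = 25·π/2 = 25*π/2.
  u² cross terms: 2·(-1)·(5)·∫cos(5x)·sin(4x) dx = -10·(-8/9) = 80/9.
  So ∫_0^π u² dx = π/2 + 25*π/2 + 80/9 = 80/9 + 13*π.
  (u')² squared terms: (5)²·∫sin(5x)² dx = 25·π/2 = 25*π/2;  (20)²·∫cos(4x)² dx = 400·π/2 = 200*π.
  (u')² cross terms: 2·(5)·(20)·∫sin(5x)·cos(4x) dx = 200·(10/9) = 2000/9.
  So ∫_0^π (u')² dx = 25*π/2 + 200*π + 2000/9 = 2000/9 + 425*π/2.
||u||_{H^1}^2 = (80/9 + 13*π) + (2000/9 + 425*π/2) = 2080/9 + 451*π/2.


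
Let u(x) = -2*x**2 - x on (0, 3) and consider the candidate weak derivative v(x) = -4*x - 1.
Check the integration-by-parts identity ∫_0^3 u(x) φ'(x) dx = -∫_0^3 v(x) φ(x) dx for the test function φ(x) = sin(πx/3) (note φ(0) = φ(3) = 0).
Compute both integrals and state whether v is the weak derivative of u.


LHS = 42/π, RHS = 42/π. Yes, v = u' weakly.

u(x) = -2*x**2 - x, classical derivative u'(x) = -4*x - 1.
φ(x) = sin(πx/3), so φ'(x) = π*cos(π*x/3)/3.
Note φ(0) = φ(3) = 0, so the boundary term u·φ vanishes.
LHS = ∫_0^3 u(x) φ'(x) dx = ∫_0^3 (-2*π*x^2*cos(π*x/3)/3 - π*x*cos(π*x/3)/3) dx. Term by term:
  ∫_0^3 -2*π*x^2*cos(π*x/3)/3 dx = 36/π;  ∫_0^3 -π*x*cos(π*x/3)/3 dx = 6/π.
Sum: 36/π + 6/π = 42/π.
So LHS = 42/π.
∫_0^3 v(x) φ(x) dx = ∫_0^3 (-4*x*sin(π*x/3) - sin(π*x/3)) dx. Term by term:
  ∫_0^3 -sin(π*x/3) dx = -6/π;  ∫_0^3 -4*x*sin(π*x/3) dx = -36/π.
Sum: -6/π − 36/π = -42/π.
So RHS = -∫_0^3 v(x) φ(x) dx = 42/π.
LHS = RHS, so the identity holds for this test φ.
Moreover u is smooth here and v(x) = u'(x) = -4*x - 1 pointwise, so the identity holds for every test function. Hence v is the weak derivative of u.


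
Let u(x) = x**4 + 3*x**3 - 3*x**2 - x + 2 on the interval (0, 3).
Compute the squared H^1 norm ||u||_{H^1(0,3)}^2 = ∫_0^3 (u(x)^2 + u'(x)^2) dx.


||u||_{H^1}^2 = 544191/28

The H^1 norm (squared) on an interval (0, L) is
  ||u||_{H^1}^2 = ∫_0^L u(x)^2 dx + ∫_0^L u'(x)^2 dx.
Compute u'(x) = 4*x**3 + 9*x**2 - 6*x - 1.
Then u(x)^2 = x**8 + 6*x**7 + 3*x**6 - 20*x**5 + 7*x**4 + 18*x**3 - 11*x**2 - 4*x + 4 and u'(x)^2 = 16*x**6 + 72*x**5 + 33*x**4 - 116*x**3 + 18*x**2 + 12*x + 1.
Integrate each monomial from 0 to 3 using ∫_0^3 c·x^n dx = c·3^(n+1)/(n+1):
  ∫_0^3 u(x)^2 dx = ∫_0^3 (x^8 + 6*x^7 + 3*x^6 - 20*x^5 + 7*x^4 + 18*x^3 - 11*x^2 - 4*x + 4) dx. Term by term:
    ∫_0^3 x^8 dx = 2187;  ∫_0^3 6*x^7 dx = 19683/4;  ∫_0^3 3*x^6 dx = 6561/7;
    ∫_0^3 -20*x^5 dx = -2430;  ∫_0^3 7*x^4 dx = 1701/5;  ∫_0^3 18*x^3 dx = 729/2;
    ∫_0^3 -11*x^2 dx = -99;  ∫_0^3 -4*x dx = -18;  ∫_0^3 4 dx = 12.
  Sum: 2187 + 19683/4 + 6561/7 − 2430 + 1701/5 + 729/2 − 99 − 18 + 12 = 870063/140.
  ∫_0^3 u'(x)^2 dx = ∫_0^3 (16*x^6 + 72*x^5 + 33*x^4 - 116*x^3 + 18*x^2 + 12*x + 1) dx. Term by term:
    ∫_0^3 16*x^6 dx = 34992/7;  ∫_0^3 72*x^5 dx = 8748;  ∫_0^3 33*x^4 dx = 8019/5;
    ∫_0^3 -116*x^3 dx = -2349;  ∫_0^3 18*x^2 dx = 162;  ∫_0^3 12*x dx = 54;
    ∫_0^3 1 dx = 3.
  Sum: 34992/7 + 8748 + 8019/5 − 2349 + 162 + 54 + 3 = 462723/35.
Adding: ||u||_{H^1}^2 = 870063/140 + 462723/35 = 544191/28.


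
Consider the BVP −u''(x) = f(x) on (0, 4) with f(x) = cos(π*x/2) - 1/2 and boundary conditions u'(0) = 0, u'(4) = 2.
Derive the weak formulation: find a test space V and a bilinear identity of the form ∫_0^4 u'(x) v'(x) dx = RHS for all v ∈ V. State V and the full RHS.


V = H^1(0, 4) (v unrestricted at boundary; u is determined up to an additive constant); weak form: ∫_0^4 u'v' dx = ∫_0^4 (cos(π*x/2) - 1/2) v dx + 2·v(4) for all v ∈ V.

Multiply both sides by a test function v and integrate from 0 to 4:
  ∫_0^4 −u''(x) v(x) dx = ∫_0^4 f(x) v(x) dx.
Integrate the LHS by parts once:
  ∫_0^4 −u'' v dx = −[u'(x) v(x)]_0^4 + ∫_0^4 u'(x) v'(x) dx.
Thus ∫_0^4 u'(x) v'(x) dx = ∫_0^4 f(x) v(x) dx + [u'(x) v(x)]_0^4.
Choose V so that boundary terms are either known or forced to vanish.
u has inhomogeneous Neumann u'(0) = 0, u'(4) = 2. [u' v]_0^4 = (2)·v(4) − (0)·v(0) = 2·v(4). Take V = H^1(0, 4); boundary term becomes part of RHS.
Weak formulation: find u (satisfying any essential BC) such that ∫_0^4 u'(x) v'(x) dx = ∫_0^4 f v dx + 2·v(4) for all v ∈ V (Neumann data are natural BCs: they enter the RHS as boundary terms).
Substituting f(x) = cos(π*x/2) - 1/2, the right-hand side is ∫_0^4 (cos(π*x/2) - 1/2) v dx + 2·v(4).
Compatibility check (pure Neumann): taking v ≡ 1 ∈ V gives 0 = ∫_0^4 f dx + (2) − (0), i.e. ∫_0^4 f dx must equal u'(0) − u'(4) = -2. Indeed ∫_0^4 (cos(π*x/2) - 1/2) dx = -2, so the data are compatible. The solution is then unique only up to an additive constant (fix it e.g. by requiring ∫_0^4 u dx = 0).


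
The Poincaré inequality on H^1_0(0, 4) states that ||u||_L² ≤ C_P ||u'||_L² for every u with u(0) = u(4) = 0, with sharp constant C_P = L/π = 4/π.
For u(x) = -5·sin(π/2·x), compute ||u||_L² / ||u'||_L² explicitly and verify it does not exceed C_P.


||u||_L² / ||u'||_L² = 2/π < C_P = 4/π.

u(x) = -5·sin(π/2·x), so u'(x) = -5*π*cos(π*x/2)/2.
Writing u(x) = A·sin(kπx/L) with A = -5 and k = 2, use ∫_0^L sin²(kπx/L) dx = L/2 and ∫_0^L cos²(kπx/L) dx = L/2.
u² = 25·sin²(π/2·x) and (u')² = 25*π^2/4·cos²(π/2·x), and each of sin², cos² integrates to L/2 = 2 over (0, 4).
∫_0^4 u² dx = 50, so ||u||_L² = 5*sqrt(2).
∫_0^4 (u')² dx = 25*π^2/2, so ||u'||_L² = 5*sqrt(2)*π/2.
Ratio ||u||_L² / ||u'||_L² = 2/π.
Sharp Poincaré constant on H^1_0(0, 4) is C_P = L/π = 4/π, achieved by sin(π/4·x).
This is the k = 2 harmonic; the ratio L/(kπ) is strictly less than C_P = L/π, consistent with the sharp inequality ||u||_L² ≤ C_P ||u'||_L².


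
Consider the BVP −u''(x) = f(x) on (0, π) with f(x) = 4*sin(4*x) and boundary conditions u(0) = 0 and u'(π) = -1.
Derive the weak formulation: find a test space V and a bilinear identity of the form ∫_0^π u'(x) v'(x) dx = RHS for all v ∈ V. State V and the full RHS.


V = {v ∈ H^1(0, π) : v(0) = 0} (test functions vanish at x = 0 where u is specified); weak form: ∫_0^π u'v' dx = ∫_0^π (4*sin(4*x)) v dx − v(π) for all v ∈ V.

Multiply both sides by a test function v and integrate from 0 to π:
  ∫_0^π −u''(x) v(x) dx = ∫_0^π f(x) v(x) dx.
Integrate the LHS by parts once:
  ∫_0^π −u'' v dx = −[u'(x) v(x)]_0^π + ∫_0^π u'(x) v'(x) dx.
Thus ∫_0^π u'(x) v'(x) dx = ∫_0^π f(x) v(x) dx + [u'(x) v(x)]_0^π.
Choose V so that boundary terms are either known or forced to vanish.
Mixed BC: u(0) = 0 (Dirichlet) and u'(π) = -1 (Neumann). Define V = {v ∈ H^1(0, π) : v(0) = 0}. Then [u' v]_0^π = u'(π)·v(π) − u'(0)·0 = − v(π).
Weak formulation: find u (satisfying any essential BC) such that ∫_0^π u'(x) v'(x) dx = ∫_0^π f v dx − v(π) for all v ∈ V (Dirichlet at 0 absorbed into V; Neumann datum at x = π contributes the boundary term).
Substituting f(x) = 4*sin(4*x), the right-hand side is ∫_0^π (4*sin(4*x)) v dx − v(π).


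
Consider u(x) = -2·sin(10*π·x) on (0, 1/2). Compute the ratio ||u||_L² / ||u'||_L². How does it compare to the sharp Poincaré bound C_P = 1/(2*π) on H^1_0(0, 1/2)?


||u||_L² / ||u'||_L² = 1/(10*π) < C_P = 1/(2*π).

u(x) = -2·sin(10*π·x), so u'(x) = -20*π*cos(10*π*x).
Writing u(x) = A·sin(kπx/L) with A = -2 and k = 5, use ∫_0^L sin²(kπx/L) dx = L/2 and ∫_0^L cos²(kπx/L) dx = L/2.
u² = 4·sin²(10*π·x) and (u')² = 400*π^2·cos²(10*π·x), and each of sin², cos² integrates to L/2 = 1/4 over (0, 1/2).
∫_0^1/2 u² dx = 1, so ||u||_L² = 1.
∫_0^1/2 (u')² dx = 100*π^2, so ||u'||_L² = 10*π.
Ratio ||u||_L² / ||u'||_L² = 1/(10*π).
Sharp Poincaré constant on H^1_0(0, 1/2) is C_P = L/π = 1/(2*π), achieved by sin(2*π·x).
This is the k = 5 harmonic; the ratio L/(kπ) is strictly less than C_P = L/π, consistent with the sharp inequality ||u||_L² ≤ C_P ||u'||_L².


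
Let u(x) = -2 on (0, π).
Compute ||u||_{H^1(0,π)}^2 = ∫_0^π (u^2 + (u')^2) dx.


||u||_{H^1(0,π)}^2 = 4*π

u'(x) = 0.
Expand u² and (u')² and integrate term by term on (0, π), using: for integers n ≥ 1, ∫_0^π sin²(nx) dx = ∫_0^π cos²(nx) dx = π/2; for n ≠ n', ∫_0^π sin(nx)sin(n'x) dx = ∫_0^π cos(nx)cos(n'x) dx = 0; and by product-to-sum, ∫_0^π sin(nx)cos(n'x) dx = ½∫_0^π [sin((n+n')x) + sin((n−n')x)] dx, which is 0 when n+n' is even and 2n/(n²−n'²) when n+n' is odd (it need not vanish on (0, π)). For the constant mode: ∫_0^π 1 dx = π, ∫_0^π cos(nx) dx = 0, ∫_0^π sin(nx) dx = (1−(−1)^n)/n.
  u² squared terms: (-2)²·∫1 dx = 4·π = 4*π.
  So ∫_0^π u² dx = 4*π.
  u' ≡ 0, so ∫_0^π (u')² dx = 0.
||u||_{H^1}^2 = (4*π) + (0) = 4*π.


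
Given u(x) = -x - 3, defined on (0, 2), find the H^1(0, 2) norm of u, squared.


||u||_{H^1}^2 = 104/3

The H^1 norm (squared) on an interval (0, L) is
  ||u||_{H^1}^2 = ∫_0^L u(x)^2 dx + ∫_0^L u'(x)^2 dx.
Compute u'(x) = -1.
Then u(x)^2 = x**2 + 6*x + 9 and u'(x)^2 = 1.
Integrate each monomial from 0 to 2 using ∫_0^2 c·x^n dx = c·2^(n+1)/(n+1):
  ∫_0^2 u(x)^2 dx = ∫_0^2 (x^2 + 6*x + 9) dx. Term by term:
    ∫_0^2 x^2 dx = 8/3;  ∫_0^2 6*x dx = 12;  ∫_0^2 9 dx = 18.
  Sum: 8/3 + 12 + 18 = 98/3.
  ∫_0^2 u'(x)^2 dx = ∫_0^2 (1) dx. Term by term:
    ∫_0^2 1 dx = 2.
Adding: ||u||_{H^1}^2 = 98/3 + 2 = 104/3.


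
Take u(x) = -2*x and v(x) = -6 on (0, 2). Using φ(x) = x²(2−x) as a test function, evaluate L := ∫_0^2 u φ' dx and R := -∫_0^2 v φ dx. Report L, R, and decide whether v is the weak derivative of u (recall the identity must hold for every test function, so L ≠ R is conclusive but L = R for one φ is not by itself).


LHS = 8/3, RHS = 8. No, v is not the weak derivative of u.

u(x) = -2*x, classical derivative u'(x) = -2.
φ(x) = x²(2−x), so φ'(x) = x*(4 - 3*x).
Note φ(0) = φ(2) = 0, so the boundary term u·φ vanishes.
LHS = ∫_0^2 u(x) φ'(x) dx = ∫_0^2 (6*x^3 - 8*x^2) dx. Term by term:
  ∫_0^2 6*x^3 dx = 24;  ∫_0^2 -8*x^2 dx = -64/3.
Sum: 24 − 64/3 = 8/3.
So LHS = 8/3.
∫_0^2 v(x) φ(x) dx = ∫_0^2 (6*x^3 - 12*x^2) dx. Term by term:
  ∫_0^2 6*x^3 dx = 24;  ∫_0^2 -12*x^2 dx = -32.
Sum: 24 − 32 = -8.
So RHS = -∫_0^2 v(x) φ(x) dx = 8.
LHS − RHS = -16/3 ≠ 0, so the identity fails.
(For a valid weak derivative the identity must hold for EVERY test function, in particular this one. The failure shows v is NOT the weak derivative of u.)
Correct weak derivative would be u'(x) = -2.


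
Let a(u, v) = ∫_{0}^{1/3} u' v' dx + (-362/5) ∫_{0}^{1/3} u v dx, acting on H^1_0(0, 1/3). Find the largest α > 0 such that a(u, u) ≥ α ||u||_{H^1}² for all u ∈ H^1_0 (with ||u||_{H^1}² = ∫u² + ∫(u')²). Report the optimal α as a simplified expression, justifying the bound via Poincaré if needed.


α = (-362 + 45*π^2)/(5*(1 + 9*π^2))

Coercivity of a(·,·) on H^1_0(0, 1/3) means a(u, u) ≥ α ||u||_{H^1}² for every u ∈ H^1_0.
The interval has length L = 1/3, and Poincaré/coercivity depend only on L. Here a(u, u) = ∫(u')² + (-362/5)·∫u².
Here c = -362/5 < 0 with |c| < (π/L)² = 9*π^2, so coercivity still holds. The condition a(u,u) ≥ α||u||_{H^1}² reads (1−α)∫(u')² ≥ (α−c)∫u². Any admissible α is ≤ 1 (rapidly oscillating u have ∫u²/∫(u')² → 0), and α = 1 would force 0 ≥ (1−c)∫u², impossible since c < 1; so 1−α > 0. By the sharp Poincaré inequality on H^1_0 of an interval of length L, ∫(u')² ≥ (π/L)²∫u² with equality for the first sine mode sin(π(x−x₀)/L) (x₀ the left endpoint), so the inequality holds for all u iff (1−α)(π/L)² ≥ α − c, i.e. α ≤ ((π/L)² + c)/((π/L)² + 1) = (1 + c(L/π)²)/(1 + (L/π)²). (Direct route, valid since c ≤ 0: Poincaré gives c∫u² ≥ c(L/π)²∫(u')², so a(u,u) ≥ (1 + c(L/π)²)∫(u')², while ||u||_{H^1}² ≤ (1 + (L/π)²)∫(u')²; dividing yields the same α.) With (π/L)² = 9*π^2 and c = -362/5, the largest admissible constant is α = ((π/L)² + c)/((π/L)² + 1).
Simplifying, α = (-362 + 45*π^2)/(5*(1 + 9*π^2)).


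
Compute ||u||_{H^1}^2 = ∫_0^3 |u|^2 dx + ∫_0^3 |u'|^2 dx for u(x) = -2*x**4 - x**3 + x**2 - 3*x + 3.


||u||_{H^1}^2 = 2625759/70

The H^1 norm (squared) on an interval (0, L) is
  ||u||_{H^1}^2 = ∫_0^L u(x)^2 dx + ∫_0^L u'(x)^2 dx.
Compute u'(x) = -8*x**3 - 3*x**2 + 2*x - 3.
Then u(x)^2 = 4*x**8 + 4*x**7 - 3*x**6 + 10*x**5 - 5*x**4 - 12*x**3 + 15*x**2 - 18*x + 9 and u'(x)^2 = 64*x**6 + 48*x**5 - 23*x**4 + 36*x**3 + 22*x**2 - 12*x + 9.
Integrate each monomial from 0 to 3 using ∫_0^3 c·x^n dx = c·3^(n+1)/(n+1):
  ∫_0^3 u(x)^2 dx = ∫_0^3 (4*x^8 + 4*x^7 - 3*x^6 + 10*x^5 - 5*x^4 - 12*x^3 + 15*x^2 - 18*x + 9) dx. Term by term:
    ∫_0^3 4*x^8 dx = 8748;  ∫_0^3 4*x^7 dx = 6561/2;  ∫_0^3 -3*x^6 dx = -6561/7;
    ∫_0^3 10*x^5 dx = 1215;  ∫_0^3 -5*x^4 dx = -243;  ∫_0^3 -12*x^3 dx = -243;
    ∫_0^3 15*x^2 dx = 135;  ∫_0^3 -18*x dx = -81;  ∫_0^3 9 dx = 27.
  Sum: 8748 + 6561/2 − 6561/7 + 1215 − 243 − 243 + 135 − 81 + 27 = 166617/14.
  ∫_0^3 u'(x)^2 dx = ∫_0^3 (64*x^6 + 48*x^5 - 23*x^4 + 36*x^3 + 22*x^2 - 12*x + 9) dx. Term by term:
    ∫_0^3 64*x^6 dx = 139968/7;  ∫_0^3 48*x^5 dx = 5832;  ∫_0^3 -23*x^4 dx = -5589/5;
    ∫_0^3 36*x^3 dx = 729;  ∫_0^3 22*x^2 dx = 198;  ∫_0^3 -12*x dx = -54;
    ∫_0^3 9 dx = 27.
  Sum: 139968/7 + 5832 − 5589/5 + 729 + 198 − 54 + 27 = 896337/35.
Adding: ||u||_{H^1}^2 = 166617/14 + 896337/35 = 2625759/70.


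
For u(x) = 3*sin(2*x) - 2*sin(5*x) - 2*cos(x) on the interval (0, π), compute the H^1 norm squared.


||u||_{H^1(0,π)}^2 = -32 + 157*π/2

u'(x) = 2*sin(x) + 6*cos(2*x) - 10*cos(5*x).
Expand u² and (u')² and integrate term by term on (0, π), using: for integers n ≥ 1, ∫_0^π sin²(nx) dx = ∫_0^π cos²(nx) dx = π/2; for n ≠ n', ∫_0^π sin(nx)sin(n'x) dx = ∫_0^π cos(nx)cos(n'x) dx = 0; and by product-to-sum, ∫_0^π sin(nx)cos(n'x) dx = ½∫_0^π [sin((n+n')x) + sin((n−n')x)] dx, which is 0 when n+n' is even and 2n/(n²−n'²) when n+n' is odd (it need not vanish on (0, π)).
  u² squared terms: (-2)²·∫cos(x)² dx = 4·π/2 = 2*π;  (-2)²·∫sin(5x)² dx = 4·π/2 = 2*π;  (3)²·∫sin(2x)² dx = 9·π/2 = 9*π/2.
  u² cross terms: 2·(-2)·(-2)·∫cos(x)·sin(5x) dx = 8·(0) = 0;  2·(-2)·(3)·∫cos(x)·sin(2x) dx = -12·(4/3) = -16;  2·(-2)·(3)·∫sin(5x)·sin(2x) dx = -12·(0) = 0.
  So ∫_0^π u² dx = 2*π + 2*π + 9*π/2 + 0 − 16 + 0 = -16 + 17*π/2.
  (u')² squared terms: (-10)²·∫cos(5x)² dx = 100·π/2 = 50*π;  (2)²·∫sin(x)² dx = 4·π/2 = 2*π;  (6)²·∫cos(2x)² dx = 36·π/2 = 18*π.
  (u')² cross terms: 2·(-10)·(2)·∫cos(5x)·sin(x) dx = -40·(0) = 0;  2·(-10)·(6)·∫cos(5x)·cos(2x) dx = -120·(0) = 0;  2·(2)·(6)·∫sin(x)·cos(2x) dx = 24·(-2/3) = -16.
  So ∫_0^π (u')² dx = 50*π + 2*π + 18*π + 0 + 0 − 16 = -16 + 70*π.
||u||_{H^1}^2 = (-16 + 17*π/2) + (-16 + 70*π) = -32 + 157*π/2.


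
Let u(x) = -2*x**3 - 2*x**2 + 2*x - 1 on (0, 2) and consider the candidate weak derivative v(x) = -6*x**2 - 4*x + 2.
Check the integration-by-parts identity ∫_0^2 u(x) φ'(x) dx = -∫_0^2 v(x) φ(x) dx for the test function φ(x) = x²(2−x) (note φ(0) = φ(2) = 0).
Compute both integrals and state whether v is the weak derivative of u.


LHS = 248/15, RHS = 248/15. Yes, v = u' weakly.

u(x) = -2*x**3 - 2*x**2 + 2*x - 1, classical derivative u'(x) = -6*x**2 - 4*x + 2.
φ(x) = x²(2−x), so φ'(x) = x*(4 - 3*x).
Note φ(0) = φ(2) = 0, so the boundary term u·φ vanishes.
LHS = ∫_0^2 u(x) φ'(x) dx = ∫_0^2 (6*x^5 - 2*x^4 - 14*x^3 + 11*x^2 - 4*x) dx. Term by term:
  ∫_0^2 6*x^5 dx = 64;  ∫_0^2 -2*x^4 dx = -64/5;  ∫_0^2 -14*x^3 dx = -56;
  ∫_0^2 11*x^2 dx = 88/3;  ∫_0^2 -4*x dx = -8.
Sum: 64 − 64/5 − 56 + 88/3 − 8 = 248/15.
So LHS = 248/15.
∫_0^2 v(x) φ(x) dx = ∫_0^2 (6*x^5 - 8*x^4 - 10*x^3 + 4*x^2) dx. Term by term:
  ∫_0^2 6*x^5 dx = 64;  ∫_0^2 -8*x^4 dx = -256/5;  ∫_0^2 -10*x^3 dx = -40;
  ∫_0^2 4*x^2 dx = 32/3.
Sum: 64 − 256/5 − 40 + 32/3 = -248/15.
So RHS = -∫_0^2 v(x) φ(x) dx = 248/15.
LHS = RHS, so the identity holds for this test φ.
Moreover u is smooth here and v(x) = u'(x) = -6*x**2 - 4*x + 2 pointwise, so the identity holds for every test function. Hence v is the weak derivative of u.


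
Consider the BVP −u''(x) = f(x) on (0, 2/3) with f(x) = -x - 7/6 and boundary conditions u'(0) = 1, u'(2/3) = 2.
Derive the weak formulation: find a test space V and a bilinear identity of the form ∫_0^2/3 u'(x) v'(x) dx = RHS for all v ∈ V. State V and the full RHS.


V = H^1(0, 2/3) (v unrestricted at boundary; u is determined up to an additive constant); weak form: ∫_0^2/3 u'v' dx = ∫_0^2/3 (-x - 7/6) v dx + 2·v(2/3) − v(0) for all v ∈ V.

Multiply both sides by a test function v and integrate from 0 to 2/3:
  ∫_0^2/3 −u''(x) v(x) dx = ∫_0^2/3 f(x) v(x) dx.
Integrate the LHS by parts once:
  ∫_0^2/3 −u'' v dx = −[u'(x) v(x)]_0^2/3 + ∫_0^2/3 u'(x) v'(x) dx.
Thus ∫_0^2/3 u'(x) v'(x) dx = ∫_0^2/3 f(x) v(x) dx + [u'(x) v(x)]_0^2/3.
Choose V so that boundary terms are either known or forced to vanish.
u has inhomogeneous Neumann u'(0) = 1, u'(2/3) = 2. [u' v]_0^2/3 = (2)·v(2/3) − (1)·v(0) = 2·v(2/3) − v(0). Take V = H^1(0, 2/3); boundary term becomes part of RHS.
Weak formulation: find u (satisfying any essential BC) such that ∫_0^2/3 u'(x) v'(x) dx = ∫_0^2/3 f v dx + 2·v(2/3) − v(0) for all v ∈ V (Neumann data are natural BCs: they enter the RHS as boundary terms).
Substituting f(x) = -x - 7/6, the right-hand side is ∫_0^2/3 (-x - 7/6) v dx + 2·v(2/3) − v(0).
Compatibility check (pure Neumann): taking v ≡ 1 ∈ V gives 0 = ∫_0^2/3 f dx + (2) − (1), i.e. ∫_0^2/3 f dx must equal u'(0) − u'(2/3) = -1. Indeed ∫_0^2/3 (-x - 7/6) dx = -1, so the data are compatible. The solution is then unique only up to an additive constant (fix it e.g. by requiring ∫_0^2/3 u dx = 0).


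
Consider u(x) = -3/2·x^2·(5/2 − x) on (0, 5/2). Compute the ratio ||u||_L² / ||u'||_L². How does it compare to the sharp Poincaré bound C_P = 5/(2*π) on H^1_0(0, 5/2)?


||u||_L² / ||u'||_L² = 5*sqrt(14)/28 < C_P = 5/(2*π).

u(x) = -3/2·x^2·(5/2 − x), so u'(x) = 3*x*(3*x - 5)/2.
u(x) = -3/2·x^2·(5/2 − x) vanishes at x = 0 and x = 5/2, so u ∈ H^1_0(0, 5/2). Differentiate via the product rule and integrate the resulting polynomials term by term.
  ∫_0^5/2 u² dx = ∫_0^5/2 (9*x^6/4 - 45*x^5/4 + 225*x^4/16) dx. Term by term:
    ∫_0^5/2 9*x^6/4 dx = 703125/3584;  ∫_0^5/2 -45*x^5/4 dx = -234375/512;  ∫_0^5/2 225*x^4/16 dx = 140625/512.
  Sum: 703125/3584 − 234375/512 + 140625/512 = 46875/3584.
  ∫_0^5/2 (u')² dx = ∫_0^5/2 (81*x^4/4 - 135*x^3/2 + 225*x^2/4) dx. Term by term:
    ∫_0^5/2 81*x^4/4 dx = 50625/128;  ∫_0^5/2 -135*x^3/2 dx = -84375/128;  ∫_0^5/2 225*x^2/4 dx = 9375/32.
  Sum: 50625/128 − 84375/128 + 9375/32 = 1875/64.
∫_0^5/2 u² dx = 46875/3584, so ||u||_L² = 125*sqrt(42)/224.
∫_0^5/2 (u')² dx = 1875/64, so ||u'||_L² = 25*sqrt(3)/8.
Ratio ||u||_L² / ||u'||_L² = 5*sqrt(14)/28.
Sharp Poincaré constant on H^1_0(0, 5/2) is C_P = L/π = 5/(2*π), achieved by sin(2*π/5·x).
A polynomial bump cannot attain the sharp Poincaré constant (only the first sine eigenfunction does), so the ratio is strictly less than C_P, consistent with ||u||_L² ≤ C_P ||u'||_L².


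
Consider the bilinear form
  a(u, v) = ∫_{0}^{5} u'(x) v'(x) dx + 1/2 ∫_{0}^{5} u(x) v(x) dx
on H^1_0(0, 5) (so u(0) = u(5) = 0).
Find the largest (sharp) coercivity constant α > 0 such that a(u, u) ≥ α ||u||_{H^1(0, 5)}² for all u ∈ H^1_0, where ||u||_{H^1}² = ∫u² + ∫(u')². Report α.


α = (π^2 + 25/2)/(π^2 + 25)

Coercivity of a(·,·) on H^1_0(0, 5) means a(u, u) ≥ α ||u||_{H^1}² for every u ∈ H^1_0.
The interval has length L = 5, and Poincaré/coercivity depend only on L. Here a(u, u) = ∫(u')² + (1/2)·∫u².
Here 0 < c = 1/2 < 1. The condition a(u,u) ≥ α||u||_{H^1}² reads (1−α)∫(u')² ≥ (α−c)∫u². Any admissible α is ≤ 1 (rapidly oscillating u have ∫u²/∫(u')² → 0), and α = 1 would force 0 ≥ (1−c)∫u², impossible since c < 1; so 1−α > 0. By the sharp Poincaré inequality on H^1_0 of an interval of length L, ∫(u')² ≥ (π/L)²∫u² with equality for the first sine mode sin(π(x−x₀)/L) (x₀ the left endpoint), so the inequality holds for all u iff (1−α)(π/L)² ≥ α − c, i.e. α ≤ ((π/L)² + c)/((π/L)² + 1) = (1 + c(L/π)²)/(1 + (L/π)²). With (π/L)² = π^2/25 and c = 1/2, the largest admissible constant is α = ((π/L)² + c)/((π/L)² + 1).
Simplifying, α = (π^2 + 25/2)/(π^2 + 25).


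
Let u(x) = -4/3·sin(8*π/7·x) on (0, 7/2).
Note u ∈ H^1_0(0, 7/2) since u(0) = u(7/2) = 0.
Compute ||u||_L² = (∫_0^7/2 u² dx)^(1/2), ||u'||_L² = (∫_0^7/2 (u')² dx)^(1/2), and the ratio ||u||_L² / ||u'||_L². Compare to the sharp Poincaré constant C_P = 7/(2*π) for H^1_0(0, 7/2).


||u||_L² / ||u'||_L² = 7/(8*π) < C_P = 7/(2*π).

u(x) = -4/3·sin(8*π/7·x), so u'(x) = -32*π*cos(8*π*x/7)/21.
Writing u(x) = A·sin(kπx/L) with A = -4/3 and k = 4, use ∫_0^L sin²(kπx/L) dx = L/2 and ∫_0^L cos²(kπx/L) dx = L/2.
u² = 16/9·sin²(8*π/7·x) and (u')² = 1024*π^2/441·cos²(8*π/7·x), and each of sin², cos² integrates to L/2 = 7/4 over (0, 7/2).
∫_0^7/2 u² dx = 28/9, so ||u||_L² = 2*sqrt(7)/3.
∫_0^7/2 (u')² dx = 256*π^2/63, so ||u'||_L² = 16*sqrt(7)*π/21.
Ratio ||u||_L² / ||u'||_L² = 7/(8*π).
Sharp Poincaré constant on H^1_0(0, 7/2) is C_P = L/π = 7/(2*π), achieved by sin(2*π/7·x).
This is the k = 4 harmonic; the ratio L/(kπ) is strictly less than C_P = L/π, consistent with the sharp inequality ||u||_L² ≤ C_P ||u'||_L².


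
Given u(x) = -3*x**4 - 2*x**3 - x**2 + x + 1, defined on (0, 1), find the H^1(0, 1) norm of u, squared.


||u||_{H^1}^2 = 179/3

The H^1 norm (squared) on an interval (0, L) is
  ||u||_{H^1}^2 = ∫_0^L u(x)^2 dx + ∫_0^L u'(x)^2 dx.
Compute u'(x) = -12*x**3 - 6*x**2 - 2*x + 1.
Then u(x)^2 = 9*x**8 + 12*x**7 + 10*x**6 - 2*x**5 - 9*x**4 - 6*x**3 - x**2 + 2*x + 1 and u'(x)^2 = 144*x**6 + 144*x**5 + 84*x**4 - 8*x**2 - 4*x + 1.
Integrate each monomial from 0 to 1 using ∫_0^1 c·x^n dx = c·1^(n+1)/(n+1):
  ∫_0^1 u(x)^2 dx = ∫_0^1 (9*x^8 + 12*x^7 + 10*x^6 - 2*x^5 - 9*x^4 - 6*x^3 - x^2 + 2*x + 1) dx. Term by term:
    ∫_0^1 9*x^8 dx = 1;  ∫_0^1 12*x^7 dx = 3/2;  ∫_0^1 10*x^6 dx = 10/7;
    ∫_0^1 -2*x^5 dx = -1/3;  ∫_0^1 -9*x^4 dx = -9/5;  ∫_0^1 -6*x^3 dx = -3/2;
    ∫_0^1 -x^2 dx = -1/3;  ∫_0^1 2*x dx = 1;  ∫_0^1 1 dx = 1.
  Sum: 1 + 3/2 + 10/7 − 1/3 − 9/5 − 3/2 − 1/3 + 1 + 1 = 206/105.
  ∫_0^1 u'(x)^2 dx = ∫_0^1 (144*x^6 + 144*x^5 + 84*x^4 - 8*x^2 - 4*x + 1) dx. Term by term:
    ∫_0^1 144*x^6 dx = 144/7;  ∫_0^1 144*x^5 dx = 24;  ∫_0^1 84*x^4 dx = 84/5;
    ∫_0^1 -8*x^2 dx = -8/3;  ∫_0^1 -4*x dx = -2;  ∫_0^1 1 dx = 1.
  Sum: 144/7 + 24 + 84/5 − 8/3 − 2 + 1 = 6059/105.
Adding: ||u||_{H^1}^2 = 206/105 + 6059/105 = 179/3.


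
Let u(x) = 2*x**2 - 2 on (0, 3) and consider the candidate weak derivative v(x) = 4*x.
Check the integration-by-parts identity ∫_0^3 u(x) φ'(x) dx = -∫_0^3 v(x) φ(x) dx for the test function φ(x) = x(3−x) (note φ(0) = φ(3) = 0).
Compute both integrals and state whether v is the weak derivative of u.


LHS = -27, RHS = -27. Yes, v = u' weakly.

u(x) = 2*x**2 - 2, classical derivative u'(x) = 4*x.
φ(x) = x(3−x), so φ'(x) = 3 - 2*x.
Note φ(0) = φ(3) = 0, so the boundary term u·φ vanishes.
LHS = ∫_0^3 u(x) φ'(x) dx = ∫_0^3 (-4*x^3 + 6*x^2 + 4*x - 6) dx. Term by term:
  ∫_0^3 -4*x^3 dx = -81;  ∫_0^3 6*x^2 dx = 54;  ∫_0^3 4*x dx = 18;
  ∫_0^3 -6 dx = -18.
Sum: -81 + 54 + 18 − 18 = -27.
So LHS = -27.
∫_0^3 v(x) φ(x) dx = ∫_0^3 (-4*x^3 + 12*x^2) dx. Term by term:
  ∫_0^3 -4*x^3 dx = -81;  ∫_0^3 12*x^2 dx = 108.
Sum: -81 + 108 = 27.
So RHS = -∫_0^3 v(x) φ(x) dx = -27.
LHS = RHS, so the identity holds for this test φ.
Moreover u is smooth here and v(x) = u'(x) = 4*x pointwise, so the identity holds for every test function. Hence v is the weak derivative of u.


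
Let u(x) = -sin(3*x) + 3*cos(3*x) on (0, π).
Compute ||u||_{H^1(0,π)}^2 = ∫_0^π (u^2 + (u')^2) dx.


||u||_{H^1(0,π)}^2 = 50*π

u'(x) = -9*sin(3*x) - 3*cos(3*x).
Expand u² and (u')² and integrate term by term on (0, π), using: for integers n ≥ 1, ∫_0^π sin²(nx) dx = ∫_0^π cos²(nx) dx = π/2; for n ≠ n', ∫_0^π sin(nx)sin(n'x) dx = ∫_0^π cos(nx)cos(n'x) dx = 0; and by product-to-sum, ∫_0^π sin(nx)cos(n'x) dx = ½∫_0^π [sin((n+n')x) + sin((n−n')x)] dx, which is 0 when n+n' is even and 2n/(n²−n'²) when n+n' is odd (it need not vanish on (0, π)).
  u² squared terms: (-1)²·∫sin(3x)² dx = 1·π/2 = π/2;  (3)²·∫cos(3x)² dx = 9·π/2 = 9*π/2.
  u² cross terms: 2·(-1)·(3)·∫sin(3x)·cos(3x) dx = -6·(0) = 0.
  So ∫_0^π u² dx = π/2 + 9*π/2 + 0 = 5*π.
  (u')² squared terms: (-9)²·∫sin(3x)² dx = 81·π/2 = 81*π/2;  (-3)²·∫cos(3x)² dx = 9·π/2 = 9*π/2.
  (u')² cross terms: 2·(-9)·(-3)·∫sin(3x)·cos(3x) dx = 54·(0) = 0.
  So ∫_0^π (u')² dx = 81*π/2 + 9*π/2 + 0 = 45*π.
||u||_{H^1}^2 = (5*π) + (45*π) = 50*π.


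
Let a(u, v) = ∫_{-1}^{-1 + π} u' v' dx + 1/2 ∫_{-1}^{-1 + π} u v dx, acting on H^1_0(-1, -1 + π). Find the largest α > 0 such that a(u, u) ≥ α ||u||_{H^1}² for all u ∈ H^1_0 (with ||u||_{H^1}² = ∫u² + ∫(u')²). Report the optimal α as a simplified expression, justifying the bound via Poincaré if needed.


α = 3/4

Coercivity of a(·,·) on H^1_0(-1, -1 + π) means a(u, u) ≥ α ||u||_{H^1}² for every u ∈ H^1_0.
The interval has length L = π, and Poincaré/coercivity depend only on L. Here a(u, u) = ∫(u')² + (1/2)·∫u².
Here 0 < c = 1/2 < 1. The condition a(u,u) ≥ α||u||_{H^1}² reads (1−α)∫(u')² ≥ (α−c)∫u². Any admissible α is ≤ 1 (rapidly oscillating u have ∫u²/∫(u')² → 0), and α = 1 would force 0 ≥ (1−c)∫u², impossible since c < 1; so 1−α > 0. By the sharp Poincaré inequality on H^1_0 of an interval of length L, ∫(u')² ≥ (π/L)²∫u² with equality for the first sine mode sin(π(x−x₀)/L) (x₀ the left endpoint), so the inequality holds for all u iff (1−α)(π/L)² ≥ α − c, i.e. α ≤ ((π/L)² + c)/((π/L)² + 1) = (1 + c(L/π)²)/(1 + (L/π)²). With (π/L)² = 1 and c = 1/2, the largest admissible constant is α = ((π/L)² + c)/((π/L)² + 1).
Simplifying, α = 3/4.
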